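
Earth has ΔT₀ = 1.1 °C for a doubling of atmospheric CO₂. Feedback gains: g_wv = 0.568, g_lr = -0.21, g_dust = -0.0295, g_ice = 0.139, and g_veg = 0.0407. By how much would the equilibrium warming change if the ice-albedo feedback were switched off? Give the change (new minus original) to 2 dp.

-0.49 °C

Original: g = 0.5082, ΔT = 1.1/(1−0.5082) = 2.2367 °C.
Without ice-albedo: g' = 0.3692, ΔT' = 1.1/(1−0.3692) = 1.7438 °C.
Change = 1.7438 − 2.2367 = -0.49 °C.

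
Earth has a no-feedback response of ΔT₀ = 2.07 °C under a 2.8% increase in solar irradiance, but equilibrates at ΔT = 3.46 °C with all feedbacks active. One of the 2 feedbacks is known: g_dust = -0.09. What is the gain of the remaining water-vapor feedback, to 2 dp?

Amplification A = ΔT/ΔT₀ = 3.46/2.07 = 1.671.
Total gain g = 1 − 1/A = 1 − 1/1.671 = 0.4016.
The known gain is -0.09.
g_wv = 0.4016 + 0.09 = 0.49.

0.49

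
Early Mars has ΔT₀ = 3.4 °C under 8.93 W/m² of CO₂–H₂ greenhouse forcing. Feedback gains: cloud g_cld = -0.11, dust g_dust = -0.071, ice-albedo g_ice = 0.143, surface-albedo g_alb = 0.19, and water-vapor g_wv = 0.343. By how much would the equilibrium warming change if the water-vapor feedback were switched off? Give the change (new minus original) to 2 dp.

-2.72 °C

Original: g = 0.495, ΔT = 3.4/(1−0.495) = 6.7327 °C.
Without water-vapor: g' = 0.152, ΔT' = 3.4/(1−0.152) = 4.0094 °C.
Change = 4.0094 − 6.7327 = -2.72 °C.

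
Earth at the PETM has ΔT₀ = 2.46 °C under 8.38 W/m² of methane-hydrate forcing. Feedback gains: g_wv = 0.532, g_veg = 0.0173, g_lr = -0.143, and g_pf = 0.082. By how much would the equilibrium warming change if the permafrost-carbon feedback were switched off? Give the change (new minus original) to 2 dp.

-0.66 °C

Original: g = 0.4883, ΔT = 2.46/(1−0.4883) = 4.8075 °C.
Without permafrost-carbon: g' = 0.4063, ΔT' = 2.46/(1−0.4063) = 4.1435 °C.
Change = 4.1435 − 4.8075 = -0.66 °C.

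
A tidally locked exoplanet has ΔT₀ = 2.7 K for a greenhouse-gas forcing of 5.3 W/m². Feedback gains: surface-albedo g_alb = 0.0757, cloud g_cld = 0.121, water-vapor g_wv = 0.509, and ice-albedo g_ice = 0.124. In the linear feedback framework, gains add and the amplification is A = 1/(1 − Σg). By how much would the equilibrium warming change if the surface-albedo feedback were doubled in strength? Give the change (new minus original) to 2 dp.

Original: g = 0.8297, ΔT = 2.7/(1−0.8297) = 15.8544 K.
With doubled surface-albedo: g' = 0.9054, ΔT' = 2.7/(1−0.9054) = 28.5412 K.
Change = 28.5412 − 15.8544 = 12.69 K.

12.69 K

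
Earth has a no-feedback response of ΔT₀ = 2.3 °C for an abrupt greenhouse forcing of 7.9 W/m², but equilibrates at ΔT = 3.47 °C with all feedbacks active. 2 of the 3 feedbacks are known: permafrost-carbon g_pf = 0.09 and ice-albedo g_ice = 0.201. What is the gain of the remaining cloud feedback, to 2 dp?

0.05

Amplification A = ΔT/ΔT₀ = 3.47/2.3 = 1.509.
Total gain g = 1 − 1/A = 1 − 1/1.509 = 0.3373.
Known gains sum to 0.09 + 0.201 = 0.291.
g_cld = 0.3373 − 0.291 = 0.05.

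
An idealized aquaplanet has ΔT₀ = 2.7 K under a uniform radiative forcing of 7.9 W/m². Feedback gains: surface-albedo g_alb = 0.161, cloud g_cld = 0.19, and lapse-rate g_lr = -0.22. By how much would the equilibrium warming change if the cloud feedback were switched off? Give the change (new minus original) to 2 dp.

-0.56 K

Original: g = 0.131, ΔT = 2.7/(1−0.131) = 3.1070 K.
Without cloud: g' = -0.059, ΔT' = 2.7/(1+0.059) = 2.5496 K.
Change = 2.5496 − 3.1070 = -0.56 K.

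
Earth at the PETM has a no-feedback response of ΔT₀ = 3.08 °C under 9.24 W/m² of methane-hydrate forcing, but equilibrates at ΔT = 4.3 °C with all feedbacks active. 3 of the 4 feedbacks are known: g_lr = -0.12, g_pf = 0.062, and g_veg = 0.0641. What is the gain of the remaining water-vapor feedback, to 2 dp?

Amplification A = ΔT/ΔT₀ = 4.3/3.08 = 1.396.
Total gain g = 1 − 1/A = 1 − 1/1.396 = 0.2837.
Known gains sum to -0.12 + 0.062 + 0.0641 = 0.0061.
g_wv = 0.2837 − 0.0061 = 0.28.

0.28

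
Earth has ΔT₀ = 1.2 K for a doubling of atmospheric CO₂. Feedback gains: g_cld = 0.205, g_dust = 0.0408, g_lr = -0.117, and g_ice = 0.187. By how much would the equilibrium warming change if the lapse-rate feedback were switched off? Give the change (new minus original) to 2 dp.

0.36 K

Original: g = 0.3158, ΔT = 1.2/(1−0.3158) = 1.7539 K.
Without lapse-rate: g' = 0.4328, ΔT' = 1.2/(1−0.4328) = 2.1157 K.
Change = 2.1157 − 1.7539 = 0.36 K.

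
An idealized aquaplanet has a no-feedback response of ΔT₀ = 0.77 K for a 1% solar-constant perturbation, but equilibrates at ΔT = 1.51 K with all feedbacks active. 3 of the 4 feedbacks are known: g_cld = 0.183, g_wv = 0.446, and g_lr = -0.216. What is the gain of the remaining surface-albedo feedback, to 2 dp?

0.08

Amplification A = ΔT/ΔT₀ = 1.51/0.77 = 1.961.
Total gain g = 1 − 1/A = 1 − 1/1.961 = 0.4901.
Known gains sum to 0.183 + 0.446 − 0.216 = 0.413.
g_alb = 0.4901 − 0.413 = 0.08.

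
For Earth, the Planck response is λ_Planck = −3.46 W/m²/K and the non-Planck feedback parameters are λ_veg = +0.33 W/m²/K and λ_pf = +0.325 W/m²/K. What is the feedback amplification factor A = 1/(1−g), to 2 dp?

1.23

Convert to gains: g_veg = 0.33/3.46 = 0.09538; g_pf = 0.325/3.46 = 0.09393.
Total gain g = 0.18931.
A = 1/(1 − 0.18931) = 1.23.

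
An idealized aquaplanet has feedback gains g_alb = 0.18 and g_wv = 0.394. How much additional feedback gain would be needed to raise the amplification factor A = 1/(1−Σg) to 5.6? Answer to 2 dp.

Current total gain = 0.574.
Target gain for A = 5.6: g* = 1 − 1/5.6 = 0.8214.
Additional gain needed = 0.8214 − 0.574 = 0.25.

0.25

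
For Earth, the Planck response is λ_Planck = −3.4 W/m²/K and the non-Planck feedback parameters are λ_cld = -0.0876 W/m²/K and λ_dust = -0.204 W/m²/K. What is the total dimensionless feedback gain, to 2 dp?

-0.09

Convert to gains: g_cld = -0.0876/3.4 = -0.02576; g_dust = -0.204/3.4 = -0.06.
Total gain g = -0.08576.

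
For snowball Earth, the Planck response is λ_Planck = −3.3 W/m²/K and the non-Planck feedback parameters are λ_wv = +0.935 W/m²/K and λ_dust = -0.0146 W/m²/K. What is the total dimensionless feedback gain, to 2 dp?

Convert to gains: g_wv = 0.935/3.3 = 0.2833; g_dust = -0.0146/3.3 = -0.004424.
Total gain g = 0.278876.

0.28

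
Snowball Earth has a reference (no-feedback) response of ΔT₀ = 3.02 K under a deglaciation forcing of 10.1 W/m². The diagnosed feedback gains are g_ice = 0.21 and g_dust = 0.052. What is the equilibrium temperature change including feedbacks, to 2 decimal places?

4.09 K

Total gain g = 0.21 + 0.052 = 0.262.
Amplification A = 1/(1 − 0.262) = 1.355.
ΔT = 3.02 × 1.355 = 4.09 K.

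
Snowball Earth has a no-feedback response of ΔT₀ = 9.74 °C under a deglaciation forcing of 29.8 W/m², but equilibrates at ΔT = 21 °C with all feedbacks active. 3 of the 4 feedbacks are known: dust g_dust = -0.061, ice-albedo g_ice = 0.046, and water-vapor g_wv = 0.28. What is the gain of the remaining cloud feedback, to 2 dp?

Amplification A = ΔT/ΔT₀ = 21/9.74 = 2.156.
Total gain g = 1 − 1/A = 1 − 1/2.156 = 0.5362.
Known gains sum to -0.061 + 0.046 + 0.28 = 0.265.
g_cld = 0.5362 − 0.265 = 0.27.

0.27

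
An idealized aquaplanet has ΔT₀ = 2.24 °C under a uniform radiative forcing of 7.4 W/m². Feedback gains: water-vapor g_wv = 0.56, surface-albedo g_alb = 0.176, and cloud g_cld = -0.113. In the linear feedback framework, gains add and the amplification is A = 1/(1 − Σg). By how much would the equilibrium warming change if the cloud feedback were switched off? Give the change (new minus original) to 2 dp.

Original: g = 0.623, ΔT = 2.24/(1−0.623) = 5.9416 °C.
Without cloud: g' = 0.736, ΔT' = 2.24/(1−0.736) = 8.4848 °C.
Change = 8.4848 − 5.9416 = 2.54 °C.

2.54 °C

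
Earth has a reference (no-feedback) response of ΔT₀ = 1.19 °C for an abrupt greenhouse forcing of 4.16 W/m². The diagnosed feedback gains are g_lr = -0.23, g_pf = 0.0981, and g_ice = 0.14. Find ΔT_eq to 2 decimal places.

Total gain g = -0.23 + 0.0981 + 0.14 = 0.0081.
Amplification A = 1/(1 − 0.0081) = 1.008.
ΔT = 1.19 × 1.008 = 1.20 °C.

1.20 °C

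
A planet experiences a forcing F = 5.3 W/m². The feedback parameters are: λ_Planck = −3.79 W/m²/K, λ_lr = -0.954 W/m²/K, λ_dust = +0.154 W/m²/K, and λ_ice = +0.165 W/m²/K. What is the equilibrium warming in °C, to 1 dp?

Net feedback parameter λ = (−3.79) + (-0.954) + (+0.154) + (+0.165) = -4.425 W/m²/K.
ΔT = −F/λ = −5.3/(-4.425) = 1.2 °C.

1.2 °C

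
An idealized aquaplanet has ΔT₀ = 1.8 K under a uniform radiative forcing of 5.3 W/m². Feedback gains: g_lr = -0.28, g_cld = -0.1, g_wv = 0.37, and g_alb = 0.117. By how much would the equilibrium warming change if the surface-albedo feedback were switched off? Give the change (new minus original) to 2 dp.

Original: g = 0.107, ΔT = 1.8/(1−0.107) = 2.0157 K.
Without surface-albedo: g' = -0.01, ΔT' = 1.8/(1+0.01) = 1.7822 K.
Change = 1.7822 − 2.0157 = -0.23 K.

-0.23 K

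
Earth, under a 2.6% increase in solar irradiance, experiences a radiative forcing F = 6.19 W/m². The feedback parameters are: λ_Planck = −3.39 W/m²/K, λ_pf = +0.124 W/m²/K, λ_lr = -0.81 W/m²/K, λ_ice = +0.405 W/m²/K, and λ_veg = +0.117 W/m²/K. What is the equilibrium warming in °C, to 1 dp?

Net feedback parameter λ = (−3.39) + (+0.124) + (-0.81) + (+0.405) + (+0.117) = -3.554 W/m²/K.
ΔT = −F/λ = −6.19/(-3.554) = 1.7 °C.

1.7 °C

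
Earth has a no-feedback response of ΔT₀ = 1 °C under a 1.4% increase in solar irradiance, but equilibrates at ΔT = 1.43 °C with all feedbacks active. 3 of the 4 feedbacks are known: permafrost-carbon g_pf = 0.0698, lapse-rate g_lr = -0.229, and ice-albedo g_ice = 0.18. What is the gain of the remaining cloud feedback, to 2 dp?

Amplification A = ΔT/ΔT₀ = 1.43/1 = 1.43.
Total gain g = 1 − 1/A = 1 − 1/1.43 = 0.3007.
Known gains sum to 0.0698 − 0.229 + 0.18 = 0.0208.
g_cld = 0.3007 − 0.0208 = 0.28.

0.28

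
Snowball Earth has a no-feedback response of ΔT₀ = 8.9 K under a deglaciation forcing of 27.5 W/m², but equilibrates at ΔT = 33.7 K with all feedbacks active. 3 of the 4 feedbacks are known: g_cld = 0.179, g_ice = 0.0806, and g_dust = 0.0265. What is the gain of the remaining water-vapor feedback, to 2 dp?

Amplification A = ΔT/ΔT₀ = 33.7/8.9 = 3.787.
Total gain g = 1 − 1/A = 1 − 1/3.787 = 0.7359.
Known gains sum to 0.179 + 0.0806 + 0.0265 = 0.2861.
g_wv = 0.7359 − 0.2861 = 0.45.

0.45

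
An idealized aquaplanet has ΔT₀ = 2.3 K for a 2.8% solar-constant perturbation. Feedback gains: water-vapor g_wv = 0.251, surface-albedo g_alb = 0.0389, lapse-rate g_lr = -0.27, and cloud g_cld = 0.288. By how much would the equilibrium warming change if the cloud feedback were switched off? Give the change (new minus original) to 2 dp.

Original: g = 0.3079, ΔT = 2.3/(1−0.3079) = 3.3232 K.
Without cloud: g' = 0.0199, ΔT' = 2.3/(1−0.0199) = 2.3467 K.
Change = 2.3467 − 3.3232 = -0.98 K.

-0.98 K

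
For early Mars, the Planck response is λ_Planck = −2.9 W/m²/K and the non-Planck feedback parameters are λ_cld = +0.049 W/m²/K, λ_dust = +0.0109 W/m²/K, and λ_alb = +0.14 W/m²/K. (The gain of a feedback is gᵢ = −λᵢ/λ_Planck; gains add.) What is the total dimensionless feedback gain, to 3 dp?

Convert to gains: g_cld = 0.049/2.9 = 0.0169; g_dust = 0.0109/2.9 = 0.003759; g_alb = 0.14/2.9 = 0.04828.
Total gain g = 0.068939.

0.069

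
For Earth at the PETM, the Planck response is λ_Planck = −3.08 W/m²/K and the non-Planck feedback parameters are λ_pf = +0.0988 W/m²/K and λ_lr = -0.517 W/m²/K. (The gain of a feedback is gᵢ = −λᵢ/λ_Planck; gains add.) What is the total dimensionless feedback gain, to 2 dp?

Convert to gains: g_pf = 0.0988/3.08 = 0.03208; g_lr = -0.517/3.08 = -0.1679.
Total gain g = -0.13582.

-0.14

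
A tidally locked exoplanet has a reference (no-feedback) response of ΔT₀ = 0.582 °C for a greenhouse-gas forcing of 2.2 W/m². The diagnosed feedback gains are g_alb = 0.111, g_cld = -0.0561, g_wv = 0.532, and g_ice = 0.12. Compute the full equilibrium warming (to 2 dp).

Total gain g = 0.111 − 0.0561 + 0.532 + 0.12 = 0.7069.
Amplification A = 1/(1 − 0.7069) = 3.412.
ΔT = 0.582 × 3.412 = 1.99 °C.

1.99 °C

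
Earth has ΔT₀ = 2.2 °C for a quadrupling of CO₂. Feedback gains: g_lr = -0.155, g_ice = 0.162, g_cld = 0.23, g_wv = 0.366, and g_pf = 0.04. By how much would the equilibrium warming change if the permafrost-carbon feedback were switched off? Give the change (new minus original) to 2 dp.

Original: g = 0.643, ΔT = 2.2/(1−0.643) = 6.1625 °C.
Without permafrost-carbon: g' = 0.603, ΔT' = 2.2/(1−0.603) = 5.5416 °C.
Change = 5.5416 − 6.1625 = -0.62 °C.

-0.62 °C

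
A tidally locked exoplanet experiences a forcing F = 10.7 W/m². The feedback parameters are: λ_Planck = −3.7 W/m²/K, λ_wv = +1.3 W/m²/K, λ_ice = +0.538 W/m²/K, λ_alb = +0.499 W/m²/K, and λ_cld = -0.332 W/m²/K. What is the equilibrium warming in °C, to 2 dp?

6.31 °C

Net feedback parameter λ = (−3.7) + (+1.3) + (+0.538) + (+0.499) + (-0.332) = -1.695 W/m²/K.
ΔT = −F/λ = −10.7/(-1.695) = 6.31 °C.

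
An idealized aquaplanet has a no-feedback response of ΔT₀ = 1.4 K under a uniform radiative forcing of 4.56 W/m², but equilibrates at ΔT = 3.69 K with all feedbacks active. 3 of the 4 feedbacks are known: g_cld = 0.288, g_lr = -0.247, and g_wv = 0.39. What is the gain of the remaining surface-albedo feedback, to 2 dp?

0.19

Amplification A = ΔT/ΔT₀ = 3.69/1.4 = 2.636.
Total gain g = 1 − 1/A = 1 − 1/2.636 = 0.6206.
Known gains sum to 0.288 − 0.247 + 0.39 = 0.431.
g_alb = 0.6206 − 0.431 = 0.19.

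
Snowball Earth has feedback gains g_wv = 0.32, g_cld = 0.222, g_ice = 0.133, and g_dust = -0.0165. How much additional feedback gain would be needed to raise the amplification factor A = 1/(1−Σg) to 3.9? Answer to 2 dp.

Current total gain = 0.6585.
Target gain for A = 3.9: g* = 1 − 1/3.9 = 0.7436.
Additional gain needed = 0.7436 − 0.6585 = 0.09.

0.09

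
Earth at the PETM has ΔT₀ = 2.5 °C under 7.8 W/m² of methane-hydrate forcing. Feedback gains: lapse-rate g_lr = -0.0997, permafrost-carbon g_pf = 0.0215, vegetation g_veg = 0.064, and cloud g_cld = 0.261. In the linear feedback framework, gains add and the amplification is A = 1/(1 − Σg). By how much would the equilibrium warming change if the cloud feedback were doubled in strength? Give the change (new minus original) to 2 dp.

Original: g = 0.2468, ΔT = 2.5/(1−0.2468) = 3.3192 °C.
With doubled cloud: g' = 0.5078, ΔT' = 2.5/(1−0.5078) = 5.0792 °C.
Change = 5.0792 − 3.3192 = 1.76 °C.

1.76 °C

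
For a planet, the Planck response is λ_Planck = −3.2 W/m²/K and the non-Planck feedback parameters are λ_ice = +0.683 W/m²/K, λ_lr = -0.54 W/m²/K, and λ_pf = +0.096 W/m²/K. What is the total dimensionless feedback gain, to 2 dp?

Convert to gains: g_ice = 0.683/3.2 = 0.2134; g_lr = -0.54/3.2 = -0.1688; g_pf = 0.096/3.2 = 0.03.
Total gain g = 0.0746.

0.07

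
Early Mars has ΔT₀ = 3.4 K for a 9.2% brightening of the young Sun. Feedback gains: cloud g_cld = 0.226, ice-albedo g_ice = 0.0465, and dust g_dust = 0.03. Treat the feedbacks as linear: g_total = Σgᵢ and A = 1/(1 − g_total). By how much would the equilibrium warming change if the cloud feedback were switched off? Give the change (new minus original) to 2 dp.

Original: g = 0.3025, ΔT = 3.4/(1−0.3025) = 4.8746 K.
Without cloud: g' = 0.0765, ΔT' = 3.4/(1−0.0765) = 3.6816 K.
Change = 3.6816 − 4.8746 = -1.19 K.

-1.19 K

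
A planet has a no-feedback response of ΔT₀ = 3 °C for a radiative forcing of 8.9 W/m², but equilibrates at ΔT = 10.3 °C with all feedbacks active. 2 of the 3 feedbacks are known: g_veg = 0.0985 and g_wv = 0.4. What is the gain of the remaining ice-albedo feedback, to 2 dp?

0.21

Amplification A = ΔT/ΔT₀ = 10.3/3 = 3.433.
Total gain g = 1 − 1/A = 1 − 1/3.433 = 0.7087.
Known gains sum to 0.0985 + 0.4 = 0.4985.
g_ice = 0.7087 − 0.4985 = 0.21.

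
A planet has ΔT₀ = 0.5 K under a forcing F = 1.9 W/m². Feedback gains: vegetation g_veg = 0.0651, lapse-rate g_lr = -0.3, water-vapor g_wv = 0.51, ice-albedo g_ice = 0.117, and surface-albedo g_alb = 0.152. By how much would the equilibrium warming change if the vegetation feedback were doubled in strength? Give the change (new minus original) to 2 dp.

Original: g = 0.5441, ΔT = 0.5/(1−0.5441) = 1.0967 K.
With doubled vegetation: g' = 0.6092, ΔT' = 0.5/(1−0.6092) = 1.2794 K.
Change = 1.2794 − 1.0967 = 0.18 K.

0.18 K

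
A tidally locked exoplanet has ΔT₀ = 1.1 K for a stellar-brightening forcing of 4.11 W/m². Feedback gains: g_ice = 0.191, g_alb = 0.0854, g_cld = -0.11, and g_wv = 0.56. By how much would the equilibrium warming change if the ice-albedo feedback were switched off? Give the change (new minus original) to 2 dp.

-1.65 K

Original: g = 0.7264, ΔT = 1.1/(1−0.7264) = 4.0205 K.
Without ice-albedo: g' = 0.5354, ΔT' = 1.1/(1−0.5354) = 2.3676 K.
Change = 2.3676 − 4.0205 = -1.65 K.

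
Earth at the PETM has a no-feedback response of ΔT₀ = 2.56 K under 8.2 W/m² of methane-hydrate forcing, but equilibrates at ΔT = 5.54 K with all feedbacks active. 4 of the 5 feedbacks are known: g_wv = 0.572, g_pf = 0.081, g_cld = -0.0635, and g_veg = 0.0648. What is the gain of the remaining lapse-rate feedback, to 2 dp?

-0.12

Amplification A = ΔT/ΔT₀ = 5.54/2.56 = 2.164.
Total gain g = 1 − 1/A = 1 − 1/2.164 = 0.5379.
Known gains sum to 0.572 + 0.081 − 0.0635 + 0.0648 = 0.6543.
g_lr = 0.5379 − 0.6543 = -0.12.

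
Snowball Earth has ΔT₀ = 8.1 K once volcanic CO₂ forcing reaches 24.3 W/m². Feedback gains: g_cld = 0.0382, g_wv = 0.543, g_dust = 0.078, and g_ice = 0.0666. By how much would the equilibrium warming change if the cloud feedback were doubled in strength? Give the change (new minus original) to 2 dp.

Original: g = 0.7258, ΔT = 8.1/(1−0.7258) = 29.5405 K.
With doubled cloud: g' = 0.764, ΔT' = 8.1/(1−0.764) = 34.3220 K.
Change = 34.3220 − 29.5405 = 4.78 K.

4.78 K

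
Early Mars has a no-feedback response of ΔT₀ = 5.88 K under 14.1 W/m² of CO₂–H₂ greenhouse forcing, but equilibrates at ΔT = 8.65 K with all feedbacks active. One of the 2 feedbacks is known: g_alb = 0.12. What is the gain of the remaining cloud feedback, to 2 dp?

0.20

Amplification A = ΔT/ΔT₀ = 8.65/5.88 = 1.471.
Total gain g = 1 − 1/A = 1 − 1/1.471 = 0.3202.
The known gain is 0.12.
g_cld = 0.3202 − 0.12 = 0.20.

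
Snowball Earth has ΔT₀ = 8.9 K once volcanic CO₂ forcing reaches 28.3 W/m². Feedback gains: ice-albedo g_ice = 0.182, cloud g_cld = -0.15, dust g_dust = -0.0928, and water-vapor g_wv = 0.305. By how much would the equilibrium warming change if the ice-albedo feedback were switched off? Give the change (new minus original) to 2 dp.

-2.29 K

Original: g = 0.2442, ΔT = 8.9/(1−0.2442) = 11.7756 K.
Without ice-albedo: g' = 0.0622, ΔT' = 8.9/(1−0.0622) = 9.4903 K.
Change = 9.4903 − 11.7756 = -2.29 K.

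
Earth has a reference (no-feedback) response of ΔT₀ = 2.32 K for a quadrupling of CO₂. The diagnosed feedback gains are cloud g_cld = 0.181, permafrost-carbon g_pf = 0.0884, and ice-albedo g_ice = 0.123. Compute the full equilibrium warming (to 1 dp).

Total gain g = 0.181 + 0.0884 + 0.123 = 0.3924.
Amplification A = 1/(1 − 0.3924) = 1.646.
ΔT = 2.32 × 1.646 = 3.8 K.

3.8 K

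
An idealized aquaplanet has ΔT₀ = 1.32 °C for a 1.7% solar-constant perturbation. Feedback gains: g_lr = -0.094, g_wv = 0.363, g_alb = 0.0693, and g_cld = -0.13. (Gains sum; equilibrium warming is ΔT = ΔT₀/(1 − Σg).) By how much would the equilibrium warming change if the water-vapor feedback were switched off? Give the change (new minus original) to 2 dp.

Original: g = 0.2083, ΔT = 1.32/(1−0.2083) = 1.6673 °C.
Without water-vapor: g' = -0.1547, ΔT' = 1.32/(1+0.1547) = 1.1432 °C.
Change = 1.1432 − 1.6673 = -0.52 °C.

-0.52 °C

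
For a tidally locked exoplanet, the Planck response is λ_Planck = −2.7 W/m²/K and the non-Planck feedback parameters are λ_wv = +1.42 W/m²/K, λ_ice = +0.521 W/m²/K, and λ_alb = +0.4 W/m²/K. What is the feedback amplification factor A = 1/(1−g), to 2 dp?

7.52

Convert to gains: g_wv = 1.42/2.7 = 0.5259; g_ice = 0.521/2.7 = 0.193; g_alb = 0.4/2.7 = 0.1481.
Total gain g = 0.867.
A = 1/(1 − 0.867) = 7.52.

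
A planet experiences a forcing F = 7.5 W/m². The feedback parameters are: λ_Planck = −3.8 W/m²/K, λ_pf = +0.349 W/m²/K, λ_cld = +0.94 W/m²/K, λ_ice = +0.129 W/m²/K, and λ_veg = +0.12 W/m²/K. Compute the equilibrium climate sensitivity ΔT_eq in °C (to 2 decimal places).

Net feedback parameter λ = (−3.8) + (+0.349) + (+0.94) + (+0.129) + (+0.12) = -2.262 W/m²/K.
ΔT = −F/λ = −7.5/(-2.262) = 3.32 °C.

3.32 °C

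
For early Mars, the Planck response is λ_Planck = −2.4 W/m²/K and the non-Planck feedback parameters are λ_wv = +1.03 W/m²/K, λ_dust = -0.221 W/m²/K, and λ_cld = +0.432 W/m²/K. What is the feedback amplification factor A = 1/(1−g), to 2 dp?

2.07

Convert to gains: g_wv = 1.03/2.4 = 0.4292; g_dust = -0.221/2.4 = -0.09208; g_cld = 0.432/2.4 = 0.18.
Total gain g = 0.51712.
A = 1/(1 − 0.51712) = 2.07.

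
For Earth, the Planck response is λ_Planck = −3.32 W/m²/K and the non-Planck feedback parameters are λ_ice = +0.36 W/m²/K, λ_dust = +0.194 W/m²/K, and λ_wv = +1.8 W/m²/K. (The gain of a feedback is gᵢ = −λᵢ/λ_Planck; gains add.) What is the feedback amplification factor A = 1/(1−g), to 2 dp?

3.44

Convert to gains: g_ice = 0.36/3.32 = 0.1084; g_dust = 0.194/3.32 = 0.05843; g_wv = 1.8/3.32 = 0.5422.
Total gain g = 0.70903.
A = 1/(1 − 0.70903) = 3.44.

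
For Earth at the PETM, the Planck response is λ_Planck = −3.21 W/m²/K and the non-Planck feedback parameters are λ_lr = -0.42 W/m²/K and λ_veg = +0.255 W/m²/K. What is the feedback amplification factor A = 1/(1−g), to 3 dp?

Convert to gains: g_lr = -0.42/3.21 = -0.1308; g_veg = 0.255/3.21 = 0.07944.
Total gain g = -0.05136.
A = 1/(1 + 0.05136) = 0.951.

0.951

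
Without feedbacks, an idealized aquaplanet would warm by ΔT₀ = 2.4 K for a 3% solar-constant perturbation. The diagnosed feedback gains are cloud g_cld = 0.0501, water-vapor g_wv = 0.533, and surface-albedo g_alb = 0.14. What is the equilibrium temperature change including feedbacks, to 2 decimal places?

Total gain g = 0.0501 + 0.533 + 0.14 = 0.7231.
Amplification A = 1/(1 − 0.7231) = 3.611.
ΔT = 2.4 × 3.611 = 8.67 K.

8.67 K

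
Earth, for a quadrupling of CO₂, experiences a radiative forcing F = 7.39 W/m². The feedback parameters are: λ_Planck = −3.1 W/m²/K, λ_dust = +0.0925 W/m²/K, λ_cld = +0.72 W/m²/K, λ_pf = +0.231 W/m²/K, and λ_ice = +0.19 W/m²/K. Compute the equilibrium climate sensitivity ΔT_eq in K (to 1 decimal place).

Net feedback parameter λ = (−3.1) + (+0.0925) + (+0.72) + (+0.231) + (+0.19) = -1.8665 W/m²/K.
ΔT = −F/λ = −7.39/(-1.8665) = 4.0 K.

4.0 K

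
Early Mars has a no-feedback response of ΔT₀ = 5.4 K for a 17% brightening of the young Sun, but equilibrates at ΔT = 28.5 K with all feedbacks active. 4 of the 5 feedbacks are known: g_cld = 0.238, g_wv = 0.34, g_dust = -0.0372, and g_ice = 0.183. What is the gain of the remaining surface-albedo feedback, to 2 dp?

0.09

Amplification A = ΔT/ΔT₀ = 28.5/5.4 = 5.278.
Total gain g = 1 − 1/A = 1 − 1/5.278 = 0.8105.
Known gains sum to 0.238 + 0.34 − 0.0372 + 0.183 = 0.7238.
g_alb = 0.8105 − 0.7238 = 0.09.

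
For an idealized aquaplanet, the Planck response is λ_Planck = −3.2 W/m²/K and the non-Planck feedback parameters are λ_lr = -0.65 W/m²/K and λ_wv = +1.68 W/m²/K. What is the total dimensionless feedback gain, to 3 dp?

0.322

Convert to gains: g_lr = -0.65/3.2 = -0.2031; g_wv = 1.68/3.2 = 0.525.
Total gain g = 0.3219.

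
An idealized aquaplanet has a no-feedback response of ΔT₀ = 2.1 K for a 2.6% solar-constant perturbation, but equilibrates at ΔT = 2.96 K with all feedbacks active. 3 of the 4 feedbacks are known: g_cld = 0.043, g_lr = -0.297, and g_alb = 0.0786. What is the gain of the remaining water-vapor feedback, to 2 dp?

0.47

Amplification A = ΔT/ΔT₀ = 2.96/2.1 = 1.41.
Total gain g = 1 − 1/A = 1 − 1/1.41 = 0.2908.
Known gains sum to 0.043 − 0.297 + 0.0786 = -0.1754.
g_wv = 0.2908 + 0.1754 = 0.47.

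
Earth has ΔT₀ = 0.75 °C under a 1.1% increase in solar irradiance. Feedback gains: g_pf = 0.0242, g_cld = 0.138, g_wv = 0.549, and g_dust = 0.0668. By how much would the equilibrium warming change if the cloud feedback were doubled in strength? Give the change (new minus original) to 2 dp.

5.55 °C

Original: g = 0.778, ΔT = 0.75/(1−0.778) = 3.3784 °C.
With doubled cloud: g' = 0.916, ΔT' = 0.75/(1−0.916) = 8.9286 °C.
Change = 8.9286 − 3.3784 = 5.55 °C.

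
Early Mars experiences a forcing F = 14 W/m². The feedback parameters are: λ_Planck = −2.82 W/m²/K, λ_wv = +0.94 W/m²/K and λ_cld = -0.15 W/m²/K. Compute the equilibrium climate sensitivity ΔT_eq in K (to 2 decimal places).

Net feedback parameter λ = (−2.82) + (+0.94) + (-0.15) = -2.03 W/m²/K.
ΔT = −F/λ = −14/(-2.03) = 6.90 K.

6.90 K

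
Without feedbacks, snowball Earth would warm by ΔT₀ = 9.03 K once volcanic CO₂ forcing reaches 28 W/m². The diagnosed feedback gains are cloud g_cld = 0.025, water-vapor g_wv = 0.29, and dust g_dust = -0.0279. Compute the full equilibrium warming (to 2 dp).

12.67 K

Total gain g = 0.025 + 0.29 − 0.0279 = 0.2871.
Amplification A = 1/(1 − 0.2871) = 1.403.
ΔT = 9.03 × 1.403 = 12.67 K.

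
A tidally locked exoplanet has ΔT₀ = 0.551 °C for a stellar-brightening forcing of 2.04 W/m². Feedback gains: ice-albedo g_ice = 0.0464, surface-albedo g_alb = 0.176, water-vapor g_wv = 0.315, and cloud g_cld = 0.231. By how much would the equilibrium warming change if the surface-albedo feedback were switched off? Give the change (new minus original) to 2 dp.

-1.03 °C

Original: g = 0.7684, ΔT = 0.551/(1−0.7684) = 2.3791 °C.
Without surface-albedo: g' = 0.5924, ΔT' = 0.551/(1−0.5924) = 1.3518 °C.
Change = 1.3518 − 2.3791 = -1.03 °C.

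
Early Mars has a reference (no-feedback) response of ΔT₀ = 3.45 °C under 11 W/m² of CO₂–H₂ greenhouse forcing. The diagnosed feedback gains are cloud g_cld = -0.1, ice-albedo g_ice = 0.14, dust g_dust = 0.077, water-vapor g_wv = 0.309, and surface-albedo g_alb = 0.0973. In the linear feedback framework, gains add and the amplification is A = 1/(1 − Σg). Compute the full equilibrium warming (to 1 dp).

7.2 °C

Total gain g = -0.1 + 0.14 + 0.077 + 0.309 + 0.0973 = 0.5233.
Amplification A = 1/(1 − 0.5233) = 2.098.
ΔT = 3.45 × 2.098 = 7.2 °C.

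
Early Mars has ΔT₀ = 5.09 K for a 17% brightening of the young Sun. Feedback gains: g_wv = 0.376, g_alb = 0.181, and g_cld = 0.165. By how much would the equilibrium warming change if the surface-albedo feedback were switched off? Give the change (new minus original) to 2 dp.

-7.22 K

Original: g = 0.722, ΔT = 5.09/(1−0.722) = 18.3094 K.
Without surface-albedo: g' = 0.541, ΔT' = 5.09/(1−0.541) = 11.0893 K.
Change = 11.0893 − 18.3094 = -7.22 K.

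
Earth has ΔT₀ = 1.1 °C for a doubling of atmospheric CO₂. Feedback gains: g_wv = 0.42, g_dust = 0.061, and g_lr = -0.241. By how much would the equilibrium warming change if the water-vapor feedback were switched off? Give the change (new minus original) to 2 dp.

-0.52 °C

Original: g = 0.24, ΔT = 1.1/(1−0.24) = 1.4474 °C.
Without water-vapor: g' = -0.18, ΔT' = 1.1/(1+0.18) = 0.9322 °C.
Change = 0.9322 − 1.4474 = -0.52 °C.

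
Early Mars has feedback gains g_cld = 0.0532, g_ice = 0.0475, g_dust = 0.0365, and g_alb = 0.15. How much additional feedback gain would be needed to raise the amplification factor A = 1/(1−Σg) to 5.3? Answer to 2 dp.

Current total gain = 0.2872.
Target gain for A = 5.3: g* = 1 − 1/5.3 = 0.8113.
Additional gain needed = 0.8113 − 0.2872 = 0.52.

0.52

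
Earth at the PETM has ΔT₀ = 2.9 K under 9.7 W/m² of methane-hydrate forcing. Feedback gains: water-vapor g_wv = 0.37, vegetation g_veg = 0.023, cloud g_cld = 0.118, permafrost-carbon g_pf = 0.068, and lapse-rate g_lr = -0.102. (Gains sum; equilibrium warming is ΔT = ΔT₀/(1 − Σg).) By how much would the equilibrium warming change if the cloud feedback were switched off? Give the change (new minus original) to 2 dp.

-1.02 K

Original: g = 0.477, ΔT = 2.9/(1−0.477) = 5.5449 K.
Without cloud: g' = 0.359, ΔT' = 2.9/(1−0.359) = 4.5242 K.
Change = 4.5242 − 5.5449 = -1.02 K.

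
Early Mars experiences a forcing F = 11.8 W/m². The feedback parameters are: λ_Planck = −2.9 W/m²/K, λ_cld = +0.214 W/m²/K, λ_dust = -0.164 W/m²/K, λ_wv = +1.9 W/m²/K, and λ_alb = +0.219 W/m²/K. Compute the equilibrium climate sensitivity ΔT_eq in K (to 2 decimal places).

16.14 K

Net feedback parameter λ = (−2.9) + (+0.214) + (-0.164) + (+1.9) + (+0.219) = -0.731 W/m²/K.
ΔT = −F/λ = −11.8/(-0.731) = 16.14 K.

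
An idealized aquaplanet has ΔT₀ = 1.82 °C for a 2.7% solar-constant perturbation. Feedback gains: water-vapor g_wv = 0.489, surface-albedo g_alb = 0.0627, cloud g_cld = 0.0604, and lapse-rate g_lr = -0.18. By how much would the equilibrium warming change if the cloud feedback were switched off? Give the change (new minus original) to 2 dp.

Original: g = 0.4321, ΔT = 1.82/(1−0.4321) = 3.2048 °C.
Without cloud: g' = 0.3717, ΔT' = 1.82/(1−0.3717) = 2.8967 °C.
Change = 2.8967 − 3.2048 = -0.31 °C.

-0.31 °C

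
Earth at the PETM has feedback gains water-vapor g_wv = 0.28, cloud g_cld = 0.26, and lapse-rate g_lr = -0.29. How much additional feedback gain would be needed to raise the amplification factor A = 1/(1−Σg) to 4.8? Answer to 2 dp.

Current total gain = 0.25.
Target gain for A = 4.8: g* = 1 − 1/4.8 = 0.7917.
Additional gain needed = 0.7917 − 0.25 = 0.54.

0.54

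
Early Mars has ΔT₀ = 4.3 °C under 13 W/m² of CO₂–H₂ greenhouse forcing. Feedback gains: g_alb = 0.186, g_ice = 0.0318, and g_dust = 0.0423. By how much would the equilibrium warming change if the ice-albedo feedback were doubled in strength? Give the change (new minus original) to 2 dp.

Original: g = 0.2601, ΔT = 4.3/(1−0.2601) = 5.8116 °C.
With doubled ice-albedo: g' = 0.2919, ΔT' = 4.3/(1−0.2919) = 6.0726 °C.
Change = 6.0726 − 5.8116 = 0.26 °C.

0.26 °C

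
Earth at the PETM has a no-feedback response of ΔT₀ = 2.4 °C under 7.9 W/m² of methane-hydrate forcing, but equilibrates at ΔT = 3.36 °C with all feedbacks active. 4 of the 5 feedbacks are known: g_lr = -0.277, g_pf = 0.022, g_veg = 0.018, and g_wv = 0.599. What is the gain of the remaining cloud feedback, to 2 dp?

-0.08

Amplification A = ΔT/ΔT₀ = 3.36/2.4 = 1.4.
Total gain g = 1 − 1/A = 1 − 1/1.4 = 0.2857.
Known gains sum to -0.277 + 0.022 + 0.018 + 0.599 = 0.362.
g_cld = 0.2857 − 0.362 = -0.08.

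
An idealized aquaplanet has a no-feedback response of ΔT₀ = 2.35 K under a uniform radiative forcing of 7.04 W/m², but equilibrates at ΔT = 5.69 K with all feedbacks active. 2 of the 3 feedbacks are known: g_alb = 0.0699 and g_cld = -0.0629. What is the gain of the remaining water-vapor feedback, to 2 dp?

Amplification A = ΔT/ΔT₀ = 5.69/2.35 = 2.421.
Total gain g = 1 − 1/A = 1 − 1/2.421 = 0.5869.
Known gains sum to 0.0699 − 0.0629 = 0.007.
g_wv = 0.5869 − 0.007 = 0.58.

0.58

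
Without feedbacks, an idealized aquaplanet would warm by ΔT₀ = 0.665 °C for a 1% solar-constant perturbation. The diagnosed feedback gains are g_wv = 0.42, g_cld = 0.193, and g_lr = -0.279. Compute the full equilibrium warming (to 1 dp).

Total gain g = 0.42 + 0.193 − 0.279 = 0.334.
Amplification A = 1/(1 − 0.334) = 1.502.
ΔT = 0.665 × 1.502 = 1.0 °C.

1.0 °C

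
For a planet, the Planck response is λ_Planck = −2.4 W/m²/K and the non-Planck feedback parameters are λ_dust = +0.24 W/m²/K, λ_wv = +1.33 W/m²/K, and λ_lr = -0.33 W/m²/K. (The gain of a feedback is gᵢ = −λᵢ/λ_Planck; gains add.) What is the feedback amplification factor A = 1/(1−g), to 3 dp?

Convert to gains: g_dust = 0.24/2.4 = 0.1; g_wv = 1.33/2.4 = 0.5542; g_lr = -0.33/2.4 = -0.1375.
Total gain g = 0.5167.
A = 1/(1 − 0.5167) = 2.069.

2.069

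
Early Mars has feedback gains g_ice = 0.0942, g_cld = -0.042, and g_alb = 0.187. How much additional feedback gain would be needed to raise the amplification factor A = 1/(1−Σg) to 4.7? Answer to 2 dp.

0.55

Current total gain = 0.2392.
Target gain for A = 4.7: g* = 1 − 1/4.7 = 0.7872.
Additional gain needed = 0.7872 − 0.2392 = 0.55.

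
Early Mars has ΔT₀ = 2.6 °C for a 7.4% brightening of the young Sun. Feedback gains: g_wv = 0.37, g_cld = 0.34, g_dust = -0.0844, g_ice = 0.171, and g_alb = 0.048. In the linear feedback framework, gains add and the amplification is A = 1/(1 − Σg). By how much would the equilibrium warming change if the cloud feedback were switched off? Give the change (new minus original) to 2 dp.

Original: g = 0.8446, ΔT = 2.6/(1−0.8446) = 16.7310 °C.
Without cloud: g' = 0.5046, ΔT' = 2.6/(1−0.5046) = 5.2483 °C.
Change = 5.2483 − 16.7310 = -11.48 °C.

-11.48 °C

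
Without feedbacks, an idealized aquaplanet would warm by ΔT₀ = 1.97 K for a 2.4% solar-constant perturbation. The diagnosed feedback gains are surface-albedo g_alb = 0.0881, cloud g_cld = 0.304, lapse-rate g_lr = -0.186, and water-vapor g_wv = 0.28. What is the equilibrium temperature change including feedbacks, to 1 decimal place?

Total gain g = 0.0881 + 0.304 − 0.186 + 0.28 = 0.4861.
Amplification A = 1/(1 − 0.4861) = 1.946.
ΔT = 1.97 × 1.946 = 3.8 K.

3.8 K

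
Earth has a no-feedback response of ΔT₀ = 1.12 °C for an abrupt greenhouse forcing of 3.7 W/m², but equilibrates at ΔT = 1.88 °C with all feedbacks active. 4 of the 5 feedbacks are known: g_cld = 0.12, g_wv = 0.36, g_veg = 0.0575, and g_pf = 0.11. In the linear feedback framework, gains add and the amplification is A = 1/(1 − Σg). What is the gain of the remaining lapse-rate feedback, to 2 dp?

-0.24

Amplification A = ΔT/ΔT₀ = 1.88/1.12 = 1.679.
Total gain g = 1 − 1/A = 1 − 1/1.679 = 0.4044.
Known gains sum to 0.12 + 0.36 + 0.0575 + 0.11 = 0.6475.
g_lr = 0.4044 − 0.6475 = -0.24.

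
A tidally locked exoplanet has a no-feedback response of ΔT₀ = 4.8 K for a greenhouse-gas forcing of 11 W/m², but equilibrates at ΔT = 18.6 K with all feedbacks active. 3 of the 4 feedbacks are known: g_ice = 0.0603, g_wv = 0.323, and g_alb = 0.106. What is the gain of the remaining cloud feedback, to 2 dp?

0.25

Amplification A = ΔT/ΔT₀ = 18.6/4.8 = 3.875.
Total gain g = 1 − 1/A = 1 − 1/3.875 = 0.7419.
Known gains sum to 0.0603 + 0.323 + 0.106 = 0.4893.
g_cld = 0.7419 − 0.4893 = 0.25.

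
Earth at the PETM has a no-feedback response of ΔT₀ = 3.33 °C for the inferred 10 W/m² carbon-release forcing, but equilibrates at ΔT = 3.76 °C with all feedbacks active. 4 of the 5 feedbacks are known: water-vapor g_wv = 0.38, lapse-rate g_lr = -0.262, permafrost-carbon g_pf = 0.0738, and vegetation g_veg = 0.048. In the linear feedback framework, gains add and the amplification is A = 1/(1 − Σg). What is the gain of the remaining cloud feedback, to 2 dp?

-0.13

Amplification A = ΔT/ΔT₀ = 3.76/3.33 = 1.129.
Total gain g = 1 − 1/A = 1 − 1/1.129 = 0.1143.
Known gains sum to 0.38 − 0.262 + 0.0738 + 0.048 = 0.2398.
g_cld = 0.1143 − 0.2398 = -0.13.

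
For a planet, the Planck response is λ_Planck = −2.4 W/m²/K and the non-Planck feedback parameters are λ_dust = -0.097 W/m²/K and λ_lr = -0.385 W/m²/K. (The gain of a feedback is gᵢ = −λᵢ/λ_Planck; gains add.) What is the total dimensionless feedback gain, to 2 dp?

Convert to gains: g_dust = -0.097/2.4 = -0.04042; g_lr = -0.385/2.4 = -0.1604.
Total gain g = -0.20082.

-0.20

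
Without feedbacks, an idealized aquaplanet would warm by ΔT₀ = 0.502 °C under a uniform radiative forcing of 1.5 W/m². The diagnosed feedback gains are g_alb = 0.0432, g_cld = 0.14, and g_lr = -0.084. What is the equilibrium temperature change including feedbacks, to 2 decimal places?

0.56 °C

Total gain g = 0.0432 + 0.14 − 0.084 = 0.0992.
Amplification A = 1/(1 − 0.0992) = 1.11.
ΔT = 0.502 × 1.11 = 0.56 °C.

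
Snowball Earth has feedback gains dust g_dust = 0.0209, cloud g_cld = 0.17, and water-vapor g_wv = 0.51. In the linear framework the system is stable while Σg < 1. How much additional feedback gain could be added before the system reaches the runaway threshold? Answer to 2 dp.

Current total gain = 0.0209 + 0.17 + 0.51 = 0.7009.
Margin to runaway = 1 − 0.7009 = 0.30.

0.30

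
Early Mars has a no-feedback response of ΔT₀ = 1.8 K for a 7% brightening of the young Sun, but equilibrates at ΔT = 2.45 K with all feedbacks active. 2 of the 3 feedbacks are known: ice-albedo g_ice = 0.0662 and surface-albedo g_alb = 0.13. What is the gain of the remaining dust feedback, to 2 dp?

0.07

Amplification A = ΔT/ΔT₀ = 2.45/1.8 = 1.361.
Total gain g = 1 − 1/A = 1 − 1/1.361 = 0.2652.
Known gains sum to 0.0662 + 0.13 = 0.1962.
g_dust = 0.2652 − 0.1962 = 0.07.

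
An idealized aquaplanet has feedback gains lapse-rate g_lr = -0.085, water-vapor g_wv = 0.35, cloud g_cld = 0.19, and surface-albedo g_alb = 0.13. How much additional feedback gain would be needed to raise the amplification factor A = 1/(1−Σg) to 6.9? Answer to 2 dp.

Current total gain = 0.585.
Target gain for A = 6.9: g* = 1 − 1/6.9 = 0.8551.
Additional gain needed = 0.8551 − 0.585 = 0.27.

0.27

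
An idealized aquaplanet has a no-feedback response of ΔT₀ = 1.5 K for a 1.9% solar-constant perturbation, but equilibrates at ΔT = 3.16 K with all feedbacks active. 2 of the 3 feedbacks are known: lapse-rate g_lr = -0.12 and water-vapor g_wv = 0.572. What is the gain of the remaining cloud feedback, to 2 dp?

0.07

Amplification A = ΔT/ΔT₀ = 3.16/1.5 = 2.107.
Total gain g = 1 − 1/A = 1 − 1/2.107 = 0.5254.
Known gains sum to -0.12 + 0.572 = 0.452.
g_cld = 0.5254 − 0.452 = 0.07.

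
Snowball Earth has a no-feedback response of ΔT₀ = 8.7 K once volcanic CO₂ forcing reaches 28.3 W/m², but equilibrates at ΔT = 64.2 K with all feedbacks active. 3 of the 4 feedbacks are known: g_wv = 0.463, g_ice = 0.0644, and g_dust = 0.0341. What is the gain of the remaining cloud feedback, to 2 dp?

0.30

Amplification A = ΔT/ΔT₀ = 64.2/8.7 = 7.379.
Total gain g = 1 − 1/A = 1 − 1/7.379 = 0.8645.
Known gains sum to 0.463 + 0.0644 + 0.0341 = 0.5615.
g_cld = 0.8645 − 0.5615 = 0.30.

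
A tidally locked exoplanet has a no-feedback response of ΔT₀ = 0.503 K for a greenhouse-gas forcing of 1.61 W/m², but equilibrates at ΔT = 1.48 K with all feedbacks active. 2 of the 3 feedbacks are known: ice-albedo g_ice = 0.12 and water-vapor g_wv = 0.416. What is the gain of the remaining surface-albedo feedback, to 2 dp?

Amplification A = ΔT/ΔT₀ = 1.48/0.503 = 2.942.
Total gain g = 1 − 1/A = 1 − 1/2.942 = 0.6601.
Known gains sum to 0.12 + 0.416 = 0.536.
g_alb = 0.6601 − 0.536 = 0.12.

0.12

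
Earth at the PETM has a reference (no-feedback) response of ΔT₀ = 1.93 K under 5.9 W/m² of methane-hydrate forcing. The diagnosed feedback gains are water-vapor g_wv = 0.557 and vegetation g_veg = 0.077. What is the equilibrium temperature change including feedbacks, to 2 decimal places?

Total gain g = 0.557 + 0.077 = 0.634.
Amplification A = 1/(1 − 0.634) = 2.732.
ΔT = 1.93 × 2.732 = 5.27 K.

5.27 K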